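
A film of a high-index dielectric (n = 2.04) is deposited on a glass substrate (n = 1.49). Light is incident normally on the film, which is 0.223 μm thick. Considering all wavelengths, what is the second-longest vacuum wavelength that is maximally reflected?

Ray reflecting at the top interface goes from n = 1.0 toward n = 2.04: a half-wave phase shift.
Ray reflecting at the bottom interface goes from n = 2.04 toward n = 1.49: no phase shift.
Net: one phase inversion between the two reflected rays.
For maximum reflection here: 2 n t = (m + ½) λ.
λ = 2 n t / (m + ½). The second-longest wavelength is m = 1: λ = 2 × 2.04 × 223 / 1.50 = 607 nm.

607 nm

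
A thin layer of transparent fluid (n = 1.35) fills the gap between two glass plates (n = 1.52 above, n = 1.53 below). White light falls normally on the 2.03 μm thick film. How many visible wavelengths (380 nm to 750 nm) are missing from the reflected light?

7

Top surface (1.52 → 1.35): reflection off a lower-index medium gives no phase shift.
At the lower boundary (n = 1.35 to n = 1.53) the reflected ray undergoes a half-wave phase shift.
Net: one phase inversion between the two reflected rays.
So the condition for destructive reflection is 2 n t = m λ.
λ = 2 n t / m = 5481 / m nm.
m=7: 783 nm (IR); m=8: 685 nm (visible); m=9: 609 nm (visible); m=10: 548 nm (visible); m=11: 498 nm (visible); m=12: 457 nm (visible); m=13: 422 nm (visible); m=14: 392 nm (visible); m=15: 365 nm (UV).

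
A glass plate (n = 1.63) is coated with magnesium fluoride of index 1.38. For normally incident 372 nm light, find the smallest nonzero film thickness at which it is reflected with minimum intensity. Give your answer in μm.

0.0674 μm

Ray reflecting at the top interface goes from n = 1.0 toward n = 1.38: a half-wave phase shift.
Bottom surface (1.38 → 1.63): reflection off a higher-index medium gives a half-wave phase shift.
Zero or two π shifts → no net half-wave offset.
With no net inversion, destructive interference in reflection requires 2 n t = (m + ½) λ.
Minimum at m = 0: t = λ / (4 n) = 372 / (4 × 1.38) = 67.4 nm.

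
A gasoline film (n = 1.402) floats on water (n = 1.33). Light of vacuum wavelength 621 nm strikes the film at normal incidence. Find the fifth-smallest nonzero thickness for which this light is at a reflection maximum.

At the upper boundary (n = 1.0 to n = 1.402) the reflected ray undergoes a half-wave phase shift.
Bottom surface (1.402 → 1.33): reflection off a lower-index medium gives no phase shift.
Net: one phase inversion between the two reflected rays.
With one net inversion, constructive interference in reflection requires 2 n t = (m + ½) λ.
The fifth-smallest nonzero thickness corresponds to m = 4: t = (m + ½) λ / (2 n) = 4.50 × 621 / (2 × 1.402) = 997 nm.

997 nm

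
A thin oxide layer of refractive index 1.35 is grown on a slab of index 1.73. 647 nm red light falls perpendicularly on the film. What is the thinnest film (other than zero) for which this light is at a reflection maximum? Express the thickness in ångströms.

Ray reflecting at the top interface goes from n = 1.0 toward n = 1.35: a half-wave phase shift.
At the lower boundary (n = 1.35 to n = 1.73) the reflected ray undergoes a half-wave phase shift.
Net: no relative phase inversion (both shifts match).
So the condition for constructive reflection is 2 n t = m λ.
Minimum nonzero at m = 1: t = λ / (2 n) = 647 / (2 × 1.35) = 240 nm.

2396 Å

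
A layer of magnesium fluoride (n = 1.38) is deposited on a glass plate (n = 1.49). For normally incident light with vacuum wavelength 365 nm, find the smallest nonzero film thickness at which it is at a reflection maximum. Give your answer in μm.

0.132 μm

Top surface (1.0 → 1.38): reflection off a higher-index medium gives a half-wave phase shift.
At the lower boundary (n = 1.38 to n = 1.49) the reflected ray undergoes a half-wave phase shift.
Zero or two π shifts → no net half-wave offset.
With no net inversion, constructive interference in reflection requires 2 n t = m λ.
Minimum nonzero at m = 1: t = λ / (2 n) = 365 / (2 × 1.38) = 132 nm.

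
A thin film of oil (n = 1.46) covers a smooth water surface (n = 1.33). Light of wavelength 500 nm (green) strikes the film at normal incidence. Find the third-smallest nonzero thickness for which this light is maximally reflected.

428 nm

Top surface (1.0 → 1.46): reflection off a higher-index medium gives a half-wave phase shift.
At the lower boundary (n = 1.46 to n = 1.33) the reflected ray undergoes no phase shift.
Exactly one π shift → a net half-wave offset.
For strong reflection here: 2 n t = (m + ½) λ.
The third-smallest nonzero thickness corresponds to m = 2: t = (m + ½) λ / (2 n) = 2.50 × 500 / (2 × 1.46) = 428 nm.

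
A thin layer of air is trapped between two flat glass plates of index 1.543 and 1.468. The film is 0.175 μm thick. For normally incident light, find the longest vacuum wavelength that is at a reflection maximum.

700 nm

Ray reflecting at the top interface goes from n = 1.543 toward n = 1.0: no phase shift.
At the lower boundary (n = 1.0 to n = 1.468) the reflected ray undergoes a half-wave phase shift.
The two reflections differ by half a wavelength.
With one net inversion, constructive interference in reflection requires 2 n t = (m + ½) λ.
λ = 2 n t / (m + ½). The longest wavelength is m = 0: λ = 2 × 1.0 × 175 / 0.500 = 700 nm.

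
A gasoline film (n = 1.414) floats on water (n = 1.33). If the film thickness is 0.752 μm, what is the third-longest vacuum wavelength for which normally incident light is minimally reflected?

At the upper boundary (n = 1.0 to n = 1.414) the reflected ray undergoes a half-wave phase shift.
At the lower boundary (n = 1.414 to n = 1.33) the reflected ray undergoes no phase shift.
Net: one phase inversion between the two reflected rays.
For weak reflection here: 2 n t = m λ.
λ = 2 n t / m. The third-longest wavelength is m = 3: λ = 2 × 1.414 × 752 / 3.00 = 709 nm.

709 nm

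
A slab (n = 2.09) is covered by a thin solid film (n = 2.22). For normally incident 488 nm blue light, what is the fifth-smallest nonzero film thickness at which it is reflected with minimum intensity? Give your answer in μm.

0.550 μm

At the upper boundary (n = 1.0 to n = 2.22) the reflected ray undergoes a half-wave phase shift.
Ray reflecting at the bottom interface goes from n = 2.22 toward n = 2.09: no phase shift.
Exactly one π shift → a net half-wave offset.
For weak reflection here: 2 n t = m λ.
The fifth-smallest nonzero thickness corresponds to m = 5: t = m λ / (2 n) = 5.00 × 488 / (2 × 2.22) = 550 nm.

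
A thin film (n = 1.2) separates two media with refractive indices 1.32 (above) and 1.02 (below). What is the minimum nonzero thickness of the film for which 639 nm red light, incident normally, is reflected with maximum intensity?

Top surface (1.32 → 1.2): reflection off a lower-index medium gives no phase shift.
Bottom surface (1.2 → 1.02): reflection off a lower-index medium gives no phase shift.
Zero or two π shifts → no net half-wave offset.
With no net inversion, constructive interference in reflection requires 2 n t = m λ.
Minimum nonzero at m = 1: t = λ / (2 n) = 639 / (2 × 1.2) = 266 nm.

266 nm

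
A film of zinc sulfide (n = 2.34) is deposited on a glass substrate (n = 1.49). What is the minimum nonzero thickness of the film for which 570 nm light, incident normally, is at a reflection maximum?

60.9 nm

Top surface (1.0 → 2.34): reflection off a higher-index medium gives a half-wave phase shift.
At the lower boundary (n = 2.34 to n = 1.49) the reflected ray undergoes no phase shift.
The two reflections differ by half a wavelength.
For strong reflection here: 2 n t = (m + ½) λ.
Minimum at m = 0: t = λ / (4 n) = 570 / (4 × 2.34) = 60.9 nm.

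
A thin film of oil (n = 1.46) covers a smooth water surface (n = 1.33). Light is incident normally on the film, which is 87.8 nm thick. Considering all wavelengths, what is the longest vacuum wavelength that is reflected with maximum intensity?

At the upper boundary (n = 1.0 to n = 1.46) the reflected ray undergoes a half-wave phase shift.
At the lower boundary (n = 1.46 to n = 1.33) the reflected ray undergoes no phase shift.
Net: one phase inversion between the two reflected rays.
So the condition for constructive reflection is 2 n t = (m + ½) λ.
λ = 2 n t / (m + ½). The longest wavelength is m = 0: λ = 2 × 1.46 × 87.8 / 0.500 = 513 nm.

513 nm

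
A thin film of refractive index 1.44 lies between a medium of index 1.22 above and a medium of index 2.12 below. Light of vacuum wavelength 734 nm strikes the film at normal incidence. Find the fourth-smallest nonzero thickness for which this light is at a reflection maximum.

1019 nm

Top surface (1.22 → 1.44): reflection off a higher-index medium gives a half-wave phase shift.
At the lower boundary (n = 1.44 to n = 2.12) the reflected ray undergoes a half-wave phase shift.
Zero or two π shifts → no net half-wave offset.
For strong reflection here: 2 n t = m λ.
The fourth-smallest nonzero thickness corresponds to m = 4: t = m λ / (2 n) = 4.00 × 734 / (2 × 1.44) = 1019 nm.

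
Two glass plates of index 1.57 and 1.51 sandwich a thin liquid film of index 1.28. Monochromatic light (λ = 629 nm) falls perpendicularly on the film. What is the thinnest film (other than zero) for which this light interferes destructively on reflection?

246 nm

Top surface (1.57 → 1.28): reflection off a lower-index medium gives no phase shift.
At the lower boundary (n = 1.28 to n = 1.51) the reflected ray undergoes a half-wave phase shift.
Net: one phase inversion between the two reflected rays.
With one net inversion, destructive interference in reflection requires 2 n t = m λ.
Minimum nonzero at m = 1: t = λ / (2 n) = 629 / (2 × 1.28) = 246 nm.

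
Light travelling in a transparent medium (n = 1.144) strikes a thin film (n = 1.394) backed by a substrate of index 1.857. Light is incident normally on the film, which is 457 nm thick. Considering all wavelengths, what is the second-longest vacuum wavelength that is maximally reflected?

637 nm

Top surface (1.144 → 1.394): reflection off a higher-index medium gives a half-wave phase shift.
Ray reflecting at the bottom interface goes from n = 1.394 toward n = 1.857: a half-wave phase shift.
Zero or two π shifts → no net half-wave offset.
With no net inversion, constructive interference in reflection requires 2 n t = m λ.
λ = 2 n t / m. The second-longest wavelength is m = 2: λ = 2 × 1.394 × 457 / 2.00 = 637 nm.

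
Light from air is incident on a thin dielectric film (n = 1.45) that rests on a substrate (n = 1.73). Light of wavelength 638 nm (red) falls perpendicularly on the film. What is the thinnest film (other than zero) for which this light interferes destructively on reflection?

Top surface (1.0 → 1.45): reflection off a higher-index medium gives a half-wave phase shift.
At the lower boundary (n = 1.45 to n = 1.73) the reflected ray undergoes a half-wave phase shift.
Zero or two π shifts → no net half-wave offset.
With no net inversion, destructive interference in reflection requires 2 n t = (m + ½) λ.
Minimum at m = 0: t = λ / (4 n) = 638 / (4 × 1.45) = 110 nm.

110 nm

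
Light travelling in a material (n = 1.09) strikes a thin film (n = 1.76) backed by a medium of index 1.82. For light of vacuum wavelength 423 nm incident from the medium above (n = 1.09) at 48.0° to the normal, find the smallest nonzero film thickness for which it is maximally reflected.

Ray reflecting at the top interface goes from n = 1.09 toward n = 1.76: a half-wave phase shift.
At the lower boundary (n = 1.76 to n = 1.82) the reflected ray undergoes a half-wave phase shift.
The two reflections carry the same phase change, so no net offset.
For bright reflection here: 2 n t cos θ_r = m λ.
Snell's law: 1.09 sin 48.0° = 1.76 sin θ_r → sin θ_r = 0.460, cos θ_r = 0.888.
Minimum nonzero at m = 1: t = λ / (2 n cos θ_r) = 423 / (2 × 1.76 × 0.888) = 135 nm.

135 nm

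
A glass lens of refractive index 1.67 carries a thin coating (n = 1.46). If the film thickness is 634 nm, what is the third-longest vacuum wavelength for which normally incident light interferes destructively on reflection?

741 nm

Ray reflecting at the top interface goes from n = 1.0 toward n = 1.46: a half-wave phase shift.
Bottom surface (1.46 → 1.67): reflection off a higher-index medium gives a half-wave phase shift.
Zero or two π shifts → no net half-wave offset.
So the condition for destructive reflection is 2 n t = (m + ½) λ.
λ = 2 n t / (m + ½). The third-longest wavelength is m = 2: λ = 2 × 1.46 × 634 / 2.50 = 741 nm.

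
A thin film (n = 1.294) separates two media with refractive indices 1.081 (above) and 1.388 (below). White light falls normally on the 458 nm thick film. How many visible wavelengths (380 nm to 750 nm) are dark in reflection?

Ray reflecting at the top interface goes from n = 1.081 toward n = 1.294: a half-wave phase shift.
Bottom surface (1.294 → 1.388): reflection off a higher-index medium gives a half-wave phase shift.
The two reflections carry the same phase change, so no net offset.
So the condition for destructive reflection is 2 n t = (m + ½) λ.
λ = 2 n t / (m + ½) = 1185 / (m + ½) nm.
m=1: 790 nm (IR); m=2: 474 nm (visible); m=3: 339 nm (UV).

1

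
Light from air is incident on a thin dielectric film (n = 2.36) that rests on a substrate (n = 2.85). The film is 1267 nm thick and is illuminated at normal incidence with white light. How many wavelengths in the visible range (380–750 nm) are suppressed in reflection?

8

Ray reflecting at the top interface goes from n = 1.0 toward n = 2.36: a half-wave phase shift.
Bottom surface (2.36 → 2.85): reflection off a higher-index medium gives a half-wave phase shift.
Zero or two π shifts → no net half-wave offset.
With no net inversion, destructive interference in reflection requires 2 n t = (m + ½) λ.
λ = 2 n t / (m + ½) = 5980 / (m + ½) nm.
m=7: 797 nm (IR); m=8: 704 nm (visible); m=9: 629 nm (visible); m=10: 570 nm (visible); m=11: 520 nm (visible); m=12: 478 nm (visible); m=13: 443 nm (visible); m=14: 412 nm (visible); m=15: 386 nm (visible); m=16: 362 nm (UV).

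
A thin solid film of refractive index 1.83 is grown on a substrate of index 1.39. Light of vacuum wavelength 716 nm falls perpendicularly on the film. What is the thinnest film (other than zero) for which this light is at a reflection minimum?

Top surface (1.0 → 1.83): reflection off a higher-index medium gives a half-wave phase shift.
Ray reflecting at the bottom interface goes from n = 1.83 toward n = 1.39: no phase shift.
Net: one phase inversion between the two reflected rays.
For weak reflection here: 2 n t = m λ.
Minimum nonzero at m = 1: t = λ / (2 n) = 716 / (2 × 1.83) = 196 nm.

196 nm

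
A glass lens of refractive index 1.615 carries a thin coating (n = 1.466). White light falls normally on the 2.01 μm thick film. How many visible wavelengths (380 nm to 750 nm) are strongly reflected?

Top surface (1.0 → 1.466): reflection off a higher-index medium gives a half-wave phase shift.
Bottom surface (1.466 → 1.615): reflection off a higher-index medium gives a half-wave phase shift.
Zero or two π shifts → no net half-wave offset.
With no net inversion, constructive interference in reflection requires 2 n t = m λ.
λ = 2 n t / m = 5893 / m nm.
m=7: 842 nm (IR); m=8: 737 nm (visible); m=9: 655 nm (visible); m=10: 589 nm (visible); m=11: 536 nm (visible); m=12: 491 nm (visible); m=13: 453 nm (visible); m=14: 421 nm (visible); m=15: 393 nm (visible); m=16: 368 nm (UV).

8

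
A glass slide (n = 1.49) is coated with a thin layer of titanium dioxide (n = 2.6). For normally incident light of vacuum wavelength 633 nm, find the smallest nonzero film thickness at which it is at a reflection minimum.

At the upper boundary (n = 1.0 to n = 2.6) the reflected ray undergoes a half-wave phase shift.
At the lower boundary (n = 2.6 to n = 1.49) the reflected ray undergoes no phase shift.
The two reflections differ by half a wavelength.
With one net inversion, destructive interference in reflection requires 2 n t = m λ.
Minimum nonzero at m = 1: t = λ / (2 n) = 633 / (2 × 2.6) = 122 nm.

122 nm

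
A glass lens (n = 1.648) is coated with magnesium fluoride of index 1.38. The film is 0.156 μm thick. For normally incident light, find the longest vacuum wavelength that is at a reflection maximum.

431 nm

At the upper boundary (n = 1.0 to n = 1.38) the reflected ray undergoes a half-wave phase shift.
Bottom surface (1.38 → 1.648): reflection off a higher-index medium gives a half-wave phase shift.
Net: no relative phase inversion (both shifts match).
With no net inversion, constructive interference in reflection requires 2 n t = m λ.
λ = 2 n t / m. The longest wavelength is m = 1: λ = 2 × 1.38 × 156 / 1.00 = 431 nm.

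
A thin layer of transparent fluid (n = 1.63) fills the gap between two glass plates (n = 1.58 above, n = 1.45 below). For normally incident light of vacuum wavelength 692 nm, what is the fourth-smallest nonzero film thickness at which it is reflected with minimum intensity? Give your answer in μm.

0.849 μm

Ray reflecting at the top interface goes from n = 1.58 toward n = 1.63: a half-wave phase shift.
At the lower boundary (n = 1.63 to n = 1.45) the reflected ray undergoes no phase shift.
Net: one phase inversion between the two reflected rays.
With one net inversion, destructive interference in reflection requires 2 n t = m λ.
The fourth-smallest nonzero thickness corresponds to m = 4: t = m λ / (2 n) = 4.00 × 692 / (2 × 1.63) = 849 nm.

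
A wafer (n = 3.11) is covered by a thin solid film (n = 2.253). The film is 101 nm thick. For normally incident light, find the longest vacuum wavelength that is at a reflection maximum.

455 nm

At the upper boundary (n = 1.0 to n = 2.253) the reflected ray undergoes a half-wave phase shift.
At the lower boundary (n = 2.253 to n = 3.11) the reflected ray undergoes a half-wave phase shift.
Zero or two π shifts → no net half-wave offset.
For maximum reflection here: 2 n t = m λ.
λ = 2 n t / m. The longest wavelength is m = 1: λ = 2 × 2.253 × 101 / 1.00 = 455 nm.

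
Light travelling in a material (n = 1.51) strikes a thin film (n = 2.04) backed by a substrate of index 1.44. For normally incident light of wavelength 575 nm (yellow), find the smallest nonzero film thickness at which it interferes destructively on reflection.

Ray reflecting at the top interface goes from n = 1.51 toward n = 2.04: a half-wave phase shift.
At the lower boundary (n = 2.04 to n = 1.44) the reflected ray undergoes no phase shift.
Net: one phase inversion between the two reflected rays.
For minimum reflection here: 2 n t = m λ.
Minimum nonzero at m = 1: t = λ / (2 n) = 575 / (2 × 2.04) = 141 nm.

141 nm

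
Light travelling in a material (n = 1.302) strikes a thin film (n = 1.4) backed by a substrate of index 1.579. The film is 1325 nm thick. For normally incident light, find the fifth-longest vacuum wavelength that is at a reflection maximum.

Ray reflecting at the top interface goes from n = 1.302 toward n = 1.4: a half-wave phase shift.
At the lower boundary (n = 1.4 to n = 1.579) the reflected ray undergoes a half-wave phase shift.
The two reflections carry the same phase change, so no net offset.
With no net inversion, constructive interference in reflection requires 2 n t = m λ.
λ = 2 n t / m. The fifth-longest wavelength is m = 5: λ = 2 × 1.4 × 1325 / 5.00 = 742 nm.

742 nm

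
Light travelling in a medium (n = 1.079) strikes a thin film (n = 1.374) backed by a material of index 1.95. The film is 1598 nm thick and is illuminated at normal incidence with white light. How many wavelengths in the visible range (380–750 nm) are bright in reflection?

Ray reflecting at the top interface goes from n = 1.079 toward n = 1.374: a half-wave phase shift.
At the lower boundary (n = 1.374 to n = 1.95) the reflected ray undergoes a half-wave phase shift.
Zero or two π shifts → no net half-wave offset.
With no net inversion, constructive interference in reflection requires 2 n t = m λ.
λ = 2 n t / m = 4391 / m nm.
m=5: 878 nm (IR); m=6: 732 nm (visible); m=7: 627 nm (visible); m=8: 549 nm (visible); m=9: 488 nm (visible); m=10: 439 nm (visible); m=11: 399 nm (visible); m=12: 366 nm (UV).

6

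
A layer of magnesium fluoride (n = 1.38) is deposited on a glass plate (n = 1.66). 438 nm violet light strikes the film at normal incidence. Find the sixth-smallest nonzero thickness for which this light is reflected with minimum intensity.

Ray reflecting at the top interface goes from n = 1.0 toward n = 1.38: a half-wave phase shift.
Bottom surface (1.38 → 1.66): reflection off a higher-index medium gives a half-wave phase shift.
Zero or two π shifts → no net half-wave offset.
For minimum reflection here: 2 n t = (m + ½) λ.
The sixth-smallest nonzero thickness corresponds to m = 5: t = (m + ½) λ / (2 n) = 5.50 × 438 / (2 × 1.38) = 873 nm.

873 nm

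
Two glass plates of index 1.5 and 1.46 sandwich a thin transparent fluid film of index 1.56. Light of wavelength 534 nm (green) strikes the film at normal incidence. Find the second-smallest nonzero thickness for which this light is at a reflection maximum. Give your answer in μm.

Ray reflecting at the top interface goes from n = 1.5 toward n = 1.56: a half-wave phase shift.
Ray reflecting at the bottom interface goes from n = 1.56 toward n = 1.46: no phase shift.
The two reflections differ by half a wavelength.
With one net inversion, constructive interference in reflection requires 2 n t = (m + ½) λ.
The second-smallest nonzero thickness corresponds to m = 1: t = (m + ½) λ / (2 n) = 1.50 × 534 / (2 × 1.56) = 257 nm.

0.257 μm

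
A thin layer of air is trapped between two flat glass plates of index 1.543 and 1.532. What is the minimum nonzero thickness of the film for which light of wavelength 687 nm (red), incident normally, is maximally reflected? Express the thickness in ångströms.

1718 Å

Top surface (1.543 → 1.0): reflection off a lower-index medium gives no phase shift.
At the lower boundary (n = 1.0 to n = 1.532) the reflected ray undergoes a half-wave phase shift.
The two reflections differ by half a wavelength.
For strong reflection here: 2 n t = (m + ½) λ.
Minimum at m = 0: t = λ / (4 n) = 687 / (4 × 1.0) = 172 nm.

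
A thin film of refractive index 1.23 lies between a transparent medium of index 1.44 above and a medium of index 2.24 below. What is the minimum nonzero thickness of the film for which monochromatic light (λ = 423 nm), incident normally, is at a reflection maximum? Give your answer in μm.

Top surface (1.44 → 1.23): reflection off a lower-index medium gives no phase shift.
Bottom surface (1.23 → 2.24): reflection off a higher-index medium gives a half-wave phase shift.
Net: one phase inversion between the two reflected rays.
With one net inversion, constructive interference in reflection requires 2 n t = (m + ½) λ.
Minimum at m = 0: t = λ / (4 n) = 423 / (4 × 1.23) = 86.0 nm.

0.0860 μm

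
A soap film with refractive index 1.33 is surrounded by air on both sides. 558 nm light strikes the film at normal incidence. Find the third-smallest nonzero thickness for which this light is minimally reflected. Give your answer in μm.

At the upper boundary (n = 1.0 to n = 1.33) the reflected ray undergoes a half-wave phase shift.
At the lower boundary (n = 1.33 to n = 1.0) the reflected ray undergoes no phase shift.
The two reflections differ by half a wavelength.
So the condition for destructive reflection is 2 n t = m λ.
The third-smallest nonzero thickness corresponds to m = 3: t = m λ / (2 n) = 3.00 × 558 / (2 × 1.33) = 629 nm.

0.629 μm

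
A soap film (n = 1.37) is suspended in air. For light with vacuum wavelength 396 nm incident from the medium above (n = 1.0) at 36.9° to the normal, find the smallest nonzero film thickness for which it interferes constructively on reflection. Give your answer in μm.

0.0804 μm

Ray reflecting at the top interface goes from n = 1.0 toward n = 1.37: a half-wave phase shift.
Bottom surface (1.37 → 1.0): reflection off a lower-index medium gives no phase shift.
Exactly one π shift → a net half-wave offset.
With one net inversion, constructive interference in reflection requires 2 n t cos θ_r = (m + ½) λ.
Snell's law: 1.0 sin 36.9° = 1.37 sin θ_r → sin θ_r = 0.438, cos θ_r = 0.899.
Minimum at m = 0: t = λ / (4 n cos θ_r) = 396 / (4 × 1.37 × 0.899) = 80.4 nm.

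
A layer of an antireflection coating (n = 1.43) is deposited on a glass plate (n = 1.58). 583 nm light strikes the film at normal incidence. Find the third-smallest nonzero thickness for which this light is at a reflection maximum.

612 nm

At the upper boundary (n = 1.0 to n = 1.43) the reflected ray undergoes a half-wave phase shift.
At the lower boundary (n = 1.43 to n = 1.58) the reflected ray undergoes a half-wave phase shift.
The two reflections carry the same phase change, so no net offset.
For bright reflection here: 2 n t = m λ.
The third-smallest nonzero thickness corresponds to m = 3: t = m λ / (2 n) = 3.00 × 583 / (2 × 1.43) = 612 nm.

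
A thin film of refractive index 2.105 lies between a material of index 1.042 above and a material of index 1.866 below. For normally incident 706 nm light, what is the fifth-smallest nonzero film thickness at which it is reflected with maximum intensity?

Top surface (1.042 → 2.105): reflection off a higher-index medium gives a half-wave phase shift.
Bottom surface (2.105 → 1.866): reflection off a lower-index medium gives no phase shift.
The two reflections differ by half a wavelength.
For strong reflection here: 2 n t = (m + ½) λ.
The fifth-smallest nonzero thickness corresponds to m = 4: t = (m + ½) λ / (2 n) = 4.50 × 706 / (2 × 2.105) = 755 nm.

755 nm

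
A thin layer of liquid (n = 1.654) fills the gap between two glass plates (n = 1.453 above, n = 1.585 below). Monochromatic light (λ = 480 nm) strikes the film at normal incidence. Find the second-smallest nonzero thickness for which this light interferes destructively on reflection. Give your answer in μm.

0.290 μm

Top surface (1.453 → 1.654): reflection off a higher-index medium gives a half-wave phase shift.
At the lower boundary (n = 1.654 to n = 1.585) the reflected ray undergoes no phase shift.
Exactly one π shift → a net half-wave offset.
With one net inversion, destructive interference in reflection requires 2 n t = m λ.
The second-smallest nonzero thickness corresponds to m = 2: t = m λ / (2 n) = 2.00 × 480 / (2 × 1.654) = 290 nm.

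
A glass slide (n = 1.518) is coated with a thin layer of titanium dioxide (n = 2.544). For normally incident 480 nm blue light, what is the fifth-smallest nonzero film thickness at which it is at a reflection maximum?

Top surface (1.0 → 2.544): reflection off a higher-index medium gives a half-wave phase shift.
Ray reflecting at the bottom interface goes from n = 2.544 toward n = 1.518: no phase shift.
Exactly one π shift → a net half-wave offset.
With one net inversion, constructive interference in reflection requires 2 n t = (m + ½) λ.
The fifth-smallest nonzero thickness corresponds to m = 4: t = (m + ½) λ / (2 n) = 4.50 × 480 / (2 × 2.544) = 425 nm.

425 nm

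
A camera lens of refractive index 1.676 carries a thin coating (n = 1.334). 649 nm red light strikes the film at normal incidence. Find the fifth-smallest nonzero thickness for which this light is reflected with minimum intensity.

Top surface (1.0 → 1.334): reflection off a higher-index medium gives a half-wave phase shift.
Ray reflecting at the bottom interface goes from n = 1.334 toward n = 1.676: a half-wave phase shift.
Net: no relative phase inversion (both shifts match).
With no net inversion, destructive interference in reflection requires 2 n t = (m + ½) λ.
The fifth-smallest nonzero thickness corresponds to m = 4: t = (m + ½) λ / (2 n) = 4.50 × 649 / (2 × 1.334) = 1095 nm.

1095 nm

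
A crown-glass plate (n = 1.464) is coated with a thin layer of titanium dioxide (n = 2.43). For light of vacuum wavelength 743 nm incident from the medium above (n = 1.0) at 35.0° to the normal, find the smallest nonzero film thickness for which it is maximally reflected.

78.7 nm

Top surface (1.0 → 2.43): reflection off a higher-index medium gives a half-wave phase shift.
Ray reflecting at the bottom interface goes from n = 2.43 toward n = 1.464: no phase shift.
Exactly one π shift → a net half-wave offset.
So the condition for constructive reflection is 2 n t cos θ_r = (m + ½) λ.
Snell's law: 1.0 sin 35.0° = 2.43 sin θ_r → sin θ_r = 0.236, cos θ_r = 0.972.
Minimum at m = 0: t = λ / (4 n cos θ_r) = 743 / (4 × 2.43 × 0.972) = 78.7 nm.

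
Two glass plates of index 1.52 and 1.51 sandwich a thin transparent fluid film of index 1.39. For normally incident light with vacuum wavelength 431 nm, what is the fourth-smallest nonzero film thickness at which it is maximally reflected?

At the upper boundary (n = 1.52 to n = 1.39) the reflected ray undergoes no phase shift.
Bottom surface (1.39 → 1.51): reflection off a higher-index medium gives a half-wave phase shift.
Net: one phase inversion between the two reflected rays.
So the condition for constructive reflection is 2 n t = (m + ½) λ.
The fourth-smallest nonzero thickness corresponds to m = 3: t = (m + ½) λ / (2 n) = 3.50 × 431 / (2 × 1.39) = 543 nm.

543 nm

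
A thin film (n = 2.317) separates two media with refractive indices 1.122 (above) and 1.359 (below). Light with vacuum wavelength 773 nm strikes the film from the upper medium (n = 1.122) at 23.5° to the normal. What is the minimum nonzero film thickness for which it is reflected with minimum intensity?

170 nm

Ray reflecting at the top interface goes from n = 1.122 toward n = 2.317: a half-wave phase shift.
At the lower boundary (n = 2.317 to n = 1.359) the reflected ray undergoes no phase shift.
The two reflections differ by half a wavelength.
For minimum reflection here: 2 n t cos θ_r = m λ.
Snell's law: 1.122 sin 23.5° = 2.317 sin θ_r → sin θ_r = 0.193, cos θ_r = 0.981.
Minimum nonzero at m = 1: t = λ / (2 n cos θ_r) = 773 / (2 × 2.317 × 0.981) = 170 nm.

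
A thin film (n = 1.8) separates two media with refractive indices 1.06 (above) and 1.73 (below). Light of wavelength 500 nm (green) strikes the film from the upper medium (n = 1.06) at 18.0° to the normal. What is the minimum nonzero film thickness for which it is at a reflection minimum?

141 nm

Ray reflecting at the top interface goes from n = 1.06 toward n = 1.8: a half-wave phase shift.
At the lower boundary (n = 1.8 to n = 1.73) the reflected ray undergoes no phase shift.
The two reflections differ by half a wavelength.
For dark reflection here: 2 n t cos θ_r = m λ.
Snell's law: 1.06 sin 18.0° = 1.8 sin θ_r → sin θ_r = 0.182, cos θ_r = 0.983.
Minimum nonzero at m = 1: t = λ / (2 n cos θ_r) = 500 / (2 × 1.8 × 0.983) = 141 nm.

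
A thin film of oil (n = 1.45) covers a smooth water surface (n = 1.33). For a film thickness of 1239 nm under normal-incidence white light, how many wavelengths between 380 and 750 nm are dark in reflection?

Top surface (1.0 → 1.45): reflection off a higher-index medium gives a half-wave phase shift.
Ray reflecting at the bottom interface goes from n = 1.45 toward n = 1.33: no phase shift.
The two reflections differ by half a wavelength.
So the condition for destructive reflection is 2 n t = m λ.
λ = 2 n t / m = 3593 / m nm.
m=4: 898 nm (IR); m=5: 719 nm (visible); m=6: 599 nm (visible); m=7: 513 nm (visible); m=8: 449 nm (visible); m=9: 399 nm (visible); m=10: 359 nm (UV).

5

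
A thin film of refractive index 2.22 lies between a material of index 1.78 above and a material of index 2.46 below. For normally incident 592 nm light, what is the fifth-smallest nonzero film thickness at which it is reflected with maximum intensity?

667 nm

Top surface (1.78 → 2.22): reflection off a higher-index medium gives a half-wave phase shift.
At the lower boundary (n = 2.22 to n = 2.46) the reflected ray undergoes a half-wave phase shift.
The two reflections carry the same phase change, so no net offset.
So the condition for constructive reflection is 2 n t = m λ.
The fifth-smallest nonzero thickness corresponds to m = 5: t = m λ / (2 n) = 5.00 × 592 / (2 × 2.22) = 667 nm.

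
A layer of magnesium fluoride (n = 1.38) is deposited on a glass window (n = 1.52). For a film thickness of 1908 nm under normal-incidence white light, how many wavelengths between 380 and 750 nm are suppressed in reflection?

7

Ray reflecting at the top interface goes from n = 1.0 toward n = 1.38: a half-wave phase shift.
Bottom surface (1.38 → 1.52): reflection off a higher-index medium gives a half-wave phase shift.
Zero or two π shifts → no net half-wave offset.
So the condition for destructive reflection is 2 n t = (m + ½) λ.
λ = 2 n t / (m + ½) = 5266 / (m + ½) nm.
m=6: 810 nm (IR); m=7: 702 nm (visible); m=8: 620 nm (visible); m=9: 554 nm (visible); m=10: 502 nm (visible); m=11: 458 nm (visible); m=12: 421 nm (visible); m=13: 390 nm (visible); m=14: 363 nm (UV).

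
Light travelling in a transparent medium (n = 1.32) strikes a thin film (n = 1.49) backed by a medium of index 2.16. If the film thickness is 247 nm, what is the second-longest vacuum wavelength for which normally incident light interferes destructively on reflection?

491 nm

Ray reflecting at the top interface goes from n = 1.32 toward n = 1.49: a half-wave phase shift.
At the lower boundary (n = 1.49 to n = 2.16) the reflected ray undergoes a half-wave phase shift.
The two reflections carry the same phase change, so no net offset.
With no net inversion, destructive interference in reflection requires 2 n t = (m + ½) λ.
λ = 2 n t / (m + ½). The second-longest wavelength is m = 1: λ = 2 × 1.49 × 247 / 1.50 = 491 nm.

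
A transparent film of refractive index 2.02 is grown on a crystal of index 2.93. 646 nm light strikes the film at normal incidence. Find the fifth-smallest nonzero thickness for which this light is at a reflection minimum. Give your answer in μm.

0.720 μm

At the upper boundary (n = 1.0 to n = 2.02) the reflected ray undergoes a half-wave phase shift.
Bottom surface (2.02 → 2.93): reflection off a higher-index medium gives a half-wave phase shift.
The two reflections carry the same phase change, so no net offset.
So the condition for destructive reflection is 2 n t = (m + ½) λ.
The fifth-smallest nonzero thickness corresponds to m = 4: t = (m + ½) λ / (2 n) = 4.50 × 646 / (2 × 2.02) = 720 nm.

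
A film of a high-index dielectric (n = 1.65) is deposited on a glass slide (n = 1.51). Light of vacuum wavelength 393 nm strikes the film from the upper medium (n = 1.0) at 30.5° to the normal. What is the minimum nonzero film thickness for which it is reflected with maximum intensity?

62.6 nm

Top surface (1.0 → 1.65): reflection off a higher-index medium gives a half-wave phase shift.
At the lower boundary (n = 1.65 to n = 1.51) the reflected ray undergoes no phase shift.
Net: one phase inversion between the two reflected rays.
With one net inversion, constructive interference in reflection requires 2 n t cos θ_r = (m + ½) λ.
Snell's law: 1.0 sin 30.5° = 1.65 sin θ_r → sin θ_r = 0.308, cos θ_r = 0.952.
Minimum at m = 0: t = λ / (4 n cos θ_r) = 393 / (4 × 1.65 × 0.952) = 62.6 nm.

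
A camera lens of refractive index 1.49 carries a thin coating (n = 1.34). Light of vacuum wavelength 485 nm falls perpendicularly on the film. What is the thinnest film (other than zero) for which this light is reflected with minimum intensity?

90.5 nm

Ray reflecting at the top interface goes from n = 1.0 toward n = 1.34: a half-wave phase shift.
Ray reflecting at the bottom interface goes from n = 1.34 toward n = 1.49: a half-wave phase shift.
Net: no relative phase inversion (both shifts match).
For weak reflection here: 2 n t = (m + ½) λ.
Minimum at m = 0: t = λ / (4 n) = 485 / (4 × 1.34) = 90.5 nm.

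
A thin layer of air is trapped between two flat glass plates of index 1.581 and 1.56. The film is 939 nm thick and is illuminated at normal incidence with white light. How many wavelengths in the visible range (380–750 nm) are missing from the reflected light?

Top surface (1.581 → 1.0): reflection off a lower-index medium gives no phase shift.
Ray reflecting at the bottom interface goes from n = 1.0 toward n = 1.56: a half-wave phase shift.
The two reflections differ by half a wavelength.
For minimum reflection here: 2 n t = m λ.
λ = 2 n t / m = 1878 / m nm.
m=2: 939 nm (IR); m=3: 626 nm (visible); m=4: 470 nm (visible); m=5: 376 nm (UV).

2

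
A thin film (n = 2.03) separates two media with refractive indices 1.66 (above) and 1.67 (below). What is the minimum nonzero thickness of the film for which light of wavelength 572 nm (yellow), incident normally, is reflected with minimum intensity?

141 nm

At the upper boundary (n = 1.66 to n = 2.03) the reflected ray undergoes a half-wave phase shift.
Bottom surface (2.03 → 1.67): reflection off a lower-index medium gives no phase shift.
Net: one phase inversion between the two reflected rays.
So the condition for destructive reflection is 2 n t = m λ.
Minimum nonzero at m = 1: t = λ / (2 n) = 572 / (2 × 2.03) = 141 nm.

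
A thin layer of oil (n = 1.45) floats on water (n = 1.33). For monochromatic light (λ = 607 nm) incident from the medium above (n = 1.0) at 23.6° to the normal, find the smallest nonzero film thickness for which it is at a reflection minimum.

Ray reflecting at the top interface goes from n = 1.0 toward n = 1.45: a half-wave phase shift.
At the lower boundary (n = 1.45 to n = 1.33) the reflected ray undergoes no phase shift.
The two reflections differ by half a wavelength.
So the condition for destructive reflection is 2 n t cos θ_r = m λ.
Snell's law: 1.0 sin 23.6° = 1.45 sin θ_r → sin θ_r = 0.276, cos θ_r = 0.961.
Minimum nonzero at m = 1: t = λ / (2 n cos θ_r) = 607 / (2 × 1.45 × 0.961) = 218 nm.

218 nm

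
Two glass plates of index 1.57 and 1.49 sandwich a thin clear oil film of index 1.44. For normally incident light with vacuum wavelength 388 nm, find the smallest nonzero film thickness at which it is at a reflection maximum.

At the upper boundary (n = 1.57 to n = 1.44) the reflected ray undergoes no phase shift.
Bottom surface (1.44 → 1.49): reflection off a higher-index medium gives a half-wave phase shift.
Net: one phase inversion between the two reflected rays.
For bright reflection here: 2 n t = (m + ½) λ.
Minimum at m = 0: t = λ / (4 n) = 388 / (4 × 1.44) = 67.4 nm.

67.4 nm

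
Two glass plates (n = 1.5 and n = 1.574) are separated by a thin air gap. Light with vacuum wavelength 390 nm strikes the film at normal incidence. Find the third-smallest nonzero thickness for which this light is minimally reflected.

585 nm

Top surface (1.5 → 1.0): reflection off a lower-index medium gives no phase shift.
Bottom surface (1.0 → 1.574): reflection off a higher-index medium gives a half-wave phase shift.
Exactly one π shift → a net half-wave offset.
With one net inversion, destructive interference in reflection requires 2 n t = m λ.
The third-smallest nonzero thickness corresponds to m = 3: t = m λ / (2 n) = 3.00 × 390 / (2 × 1.0) = 585 nm.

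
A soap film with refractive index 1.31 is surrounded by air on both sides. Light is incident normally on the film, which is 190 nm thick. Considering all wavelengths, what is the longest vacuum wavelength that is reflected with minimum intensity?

At the upper boundary (n = 1.0 to n = 1.31) the reflected ray undergoes a half-wave phase shift.
Ray reflecting at the bottom interface goes from n = 1.31 toward n = 1.0: no phase shift.
Net: one phase inversion between the two reflected rays.
So the condition for destructive reflection is 2 n t = m λ.
λ = 2 n t / m. The longest wavelength is m = 1: λ = 2 × 1.31 × 190 / 1.00 = 498 nm.

498 nm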